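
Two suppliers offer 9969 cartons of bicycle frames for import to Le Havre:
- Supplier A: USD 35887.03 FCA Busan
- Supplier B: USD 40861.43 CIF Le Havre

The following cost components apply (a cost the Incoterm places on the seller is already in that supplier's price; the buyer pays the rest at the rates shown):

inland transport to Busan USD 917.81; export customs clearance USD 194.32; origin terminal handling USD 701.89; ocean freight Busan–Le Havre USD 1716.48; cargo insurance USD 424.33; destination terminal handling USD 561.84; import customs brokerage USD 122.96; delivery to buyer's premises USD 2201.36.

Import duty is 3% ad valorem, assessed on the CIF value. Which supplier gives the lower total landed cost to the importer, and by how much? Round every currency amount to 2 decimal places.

Supplier A (FCA):
CIF value = FCA price + origin terminal + freight + insurance = 35887.03 + 701.89 + 1716.48 + 424.33 = 38729.73
Import duty = 38729.73 × 3% = 1161.89
Buyer bears (A): 701.89 + 1716.48 + 424.33 + 561.84 + 122.96 + 2201.36 = 5728.86
Landed cost (A) = invoice 35887.03 + 5728.86 + duty 1161.89 = 42777.78
Supplier B (CIF):
The CIF price already equals the CIF value: 40861.43
Import duty = 40861.43 × 3% = 1225.84
Buyer bears (B): 561.84 + 122.96 + 2201.36 = 2886.16
Landed cost (B) = invoice 40861.43 + 2886.16 + duty 1225.84 = 44973.43
Difference = |42777.78 − 44973.43| = 2195.65

Supplier A is cheaper by USD 2195.65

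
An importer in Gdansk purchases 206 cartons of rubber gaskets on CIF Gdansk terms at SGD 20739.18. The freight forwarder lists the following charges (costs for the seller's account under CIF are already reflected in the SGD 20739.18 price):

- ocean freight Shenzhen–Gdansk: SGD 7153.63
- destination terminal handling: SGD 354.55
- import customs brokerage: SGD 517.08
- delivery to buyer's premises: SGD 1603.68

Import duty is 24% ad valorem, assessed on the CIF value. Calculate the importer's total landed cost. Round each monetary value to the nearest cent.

Total landed cost: SGD 28191.89

CIF: the seller pays costs through ocean freight and marine insurance to the destination port.
Already in the invoice (seller's account under CIF): freight — exclude.
The CIF price already equals the CIF value: 20739.18
Import duty = 20739.18 × 24% = 4977.40
Buyer bears: destination terminal 354.55 + brokerage 517.08 + delivery 1603.68 + duty 4977.40 = 7452.71
Landed cost = invoice 20739.18 + 7452.71 = 28191.89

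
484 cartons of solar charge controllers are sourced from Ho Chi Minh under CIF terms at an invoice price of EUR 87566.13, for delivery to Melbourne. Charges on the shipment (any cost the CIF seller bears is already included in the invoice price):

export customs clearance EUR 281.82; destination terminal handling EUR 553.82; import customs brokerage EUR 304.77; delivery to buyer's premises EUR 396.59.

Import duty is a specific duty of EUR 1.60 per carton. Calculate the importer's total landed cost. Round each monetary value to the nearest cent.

CIF: the seller pays costs through ocean freight and marine insurance to the destination port.
Already in the invoice (seller's account under CIF): export clearance — exclude.
The CIF price already equals the CIF value: 87566.13
Import duty = 484 × 1.60 = 774.40
Buyer bears: destination terminal 553.82 + brokerage 304.77 + delivery 396.59 + duty 774.40 = 2029.58
Landed cost = invoice 87566.13 + 2029.58 = 89595.71

Total landed cost: EUR 89595.71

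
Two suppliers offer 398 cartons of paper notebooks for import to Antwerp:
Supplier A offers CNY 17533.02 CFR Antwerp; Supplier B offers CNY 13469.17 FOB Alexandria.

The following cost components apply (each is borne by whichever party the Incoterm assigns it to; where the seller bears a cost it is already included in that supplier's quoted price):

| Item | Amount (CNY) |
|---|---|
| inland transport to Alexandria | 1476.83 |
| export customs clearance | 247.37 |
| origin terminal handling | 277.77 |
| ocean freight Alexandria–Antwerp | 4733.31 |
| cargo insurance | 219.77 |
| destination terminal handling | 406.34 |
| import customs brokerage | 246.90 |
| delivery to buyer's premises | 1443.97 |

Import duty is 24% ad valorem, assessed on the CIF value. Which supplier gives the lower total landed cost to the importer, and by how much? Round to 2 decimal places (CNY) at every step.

Supplier A is cheaper by CNY 830.13

Supplier A (CFR):
CIF value = CFR price + insurance = 17533.02 + 219.77 = 17752.79
Import duty = 17752.79 × 24% = 4260.67
Buyer bears (A): 219.77 + 406.34 + 246.90 + 1443.97 = 2316.98
Landed cost (A) = invoice 17533.02 + 2316.98 + duty 4260.67 = 24110.67
Supplier B (FOB):
CIF value = FOB price + freight + insurance = 13469.17 + 4733.31 + 219.77 = 18422.25
Import duty = 18422.25 × 24% = 4421.34
Buyer bears (B): 4733.31 + 219.77 + 406.34 + 246.90 + 1443.97 = 7050.29
Landed cost (B) = invoice 13469.17 + 7050.29 + duty 4421.34 = 24940.80
Difference = |24110.67 − 24940.80| = 830.13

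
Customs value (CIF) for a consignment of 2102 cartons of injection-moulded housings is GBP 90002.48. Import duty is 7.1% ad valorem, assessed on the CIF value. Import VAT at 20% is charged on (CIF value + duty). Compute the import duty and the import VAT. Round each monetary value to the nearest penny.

Import duty: GBP 6390.18; import VAT: GBP 19278.53

Import duty = 90002.48 × 7.1% = 6390.18
VAT base = CIF + duty = 90002.48 + 6390.18 = 96392.66
Import VAT = 96392.66 × 20% = 19278.53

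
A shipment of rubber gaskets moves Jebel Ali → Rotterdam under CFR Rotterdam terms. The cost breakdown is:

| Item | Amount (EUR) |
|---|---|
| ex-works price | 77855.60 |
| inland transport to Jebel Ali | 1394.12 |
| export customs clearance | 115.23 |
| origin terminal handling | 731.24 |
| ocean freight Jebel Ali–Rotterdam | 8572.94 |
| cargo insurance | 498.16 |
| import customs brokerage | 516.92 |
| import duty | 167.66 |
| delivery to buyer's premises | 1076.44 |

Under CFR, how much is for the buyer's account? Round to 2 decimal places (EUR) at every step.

Buyer's account: EUR 2259.18

CFR: the seller pays costs through ocean freight to the destination port, but not insurance.
Seller's account: goods 77855.60 + inland to port 1394.12 + export clearance 115.23 + origin terminal 731.24 + freight 8572.94 = 88669.13
Buyer's account: insurance 498.16 + brokerage 516.92 + duty 167.66 + delivery 1076.44 = 2259.18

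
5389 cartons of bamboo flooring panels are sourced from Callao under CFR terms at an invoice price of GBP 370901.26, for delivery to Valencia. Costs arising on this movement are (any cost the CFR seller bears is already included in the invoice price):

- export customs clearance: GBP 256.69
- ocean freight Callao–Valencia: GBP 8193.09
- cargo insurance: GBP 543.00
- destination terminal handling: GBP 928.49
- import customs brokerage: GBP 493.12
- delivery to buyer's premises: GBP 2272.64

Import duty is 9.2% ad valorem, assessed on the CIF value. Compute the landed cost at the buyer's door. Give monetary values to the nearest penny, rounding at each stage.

CFR: the seller pays costs through ocean freight to the destination port, but not insurance.
Already in the invoice (seller's account under CFR): export clearance, freight — exclude.
CIF value = CFR price + insurance = 370901.26 + 543.00 = 371444.26
Import duty = 371444.26 × 9.2% = 34172.87
Buyer bears: insurance 543.00 + destination terminal 928.49 + brokerage 493.12 + delivery 2272.64 + duty 34172.87 = 38410.12
Landed cost = invoice 370901.26 + 38410.12 = 409311.38

Total landed cost: GBP 409311.38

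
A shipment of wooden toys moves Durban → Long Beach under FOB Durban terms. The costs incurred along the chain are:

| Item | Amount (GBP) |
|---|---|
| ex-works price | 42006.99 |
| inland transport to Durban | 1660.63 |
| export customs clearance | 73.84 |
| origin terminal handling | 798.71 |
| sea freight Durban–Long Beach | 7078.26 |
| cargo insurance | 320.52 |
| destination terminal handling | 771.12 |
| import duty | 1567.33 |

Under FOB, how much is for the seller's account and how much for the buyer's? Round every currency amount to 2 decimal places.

Seller: GBP 44540.17; buyer: GBP 9737.23

FOB: the seller bears costs until goods are on board at the origin port; the buyer bears freight, insurance and all costs thereafter.
Seller's account: goods 42006.99 + inland to port 1660.63 + export clearance 73.84 + origin terminal 798.71 = 44540.17
Buyer's account: freight 7078.26 + insurance 320.52 + destination terminal 771.12 + duty 1567.33 = 9737.23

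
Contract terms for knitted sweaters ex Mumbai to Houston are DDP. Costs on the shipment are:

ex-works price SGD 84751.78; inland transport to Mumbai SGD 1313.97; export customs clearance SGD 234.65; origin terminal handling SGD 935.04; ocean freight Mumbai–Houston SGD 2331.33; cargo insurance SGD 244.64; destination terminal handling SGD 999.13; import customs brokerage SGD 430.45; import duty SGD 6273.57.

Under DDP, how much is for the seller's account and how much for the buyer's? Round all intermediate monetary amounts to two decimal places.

Seller: SGD 97514.56; buyer: SGD 0.00

DDP: the seller bears all costs including import duty.
Seller's account: goods 84751.78 + inland to port 1313.97 + export clearance 234.65 + origin terminal 935.04 + freight 2331.33 + insurance 244.64 + destination terminal 999.13 + brokerage 430.45 + duty 6273.57 = 97514.56
Buyer's account: 0.00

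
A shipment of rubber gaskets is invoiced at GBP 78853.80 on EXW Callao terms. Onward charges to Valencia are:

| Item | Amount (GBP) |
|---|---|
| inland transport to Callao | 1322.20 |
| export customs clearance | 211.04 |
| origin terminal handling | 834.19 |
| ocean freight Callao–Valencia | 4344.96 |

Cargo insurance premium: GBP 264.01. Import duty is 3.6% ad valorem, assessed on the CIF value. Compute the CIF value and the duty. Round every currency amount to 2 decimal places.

CIF = EXW price + pre-shipment costs + freight + insurance
CIF = 78853.80 + 1322.20 + 211.04 + 834.19 + 4344.96 + 264.01 = 85830.20
Import duty = 85830.20 × 3.6% = 3089.89

CIF value: GBP 85830.20; import duty: GBP 3089.89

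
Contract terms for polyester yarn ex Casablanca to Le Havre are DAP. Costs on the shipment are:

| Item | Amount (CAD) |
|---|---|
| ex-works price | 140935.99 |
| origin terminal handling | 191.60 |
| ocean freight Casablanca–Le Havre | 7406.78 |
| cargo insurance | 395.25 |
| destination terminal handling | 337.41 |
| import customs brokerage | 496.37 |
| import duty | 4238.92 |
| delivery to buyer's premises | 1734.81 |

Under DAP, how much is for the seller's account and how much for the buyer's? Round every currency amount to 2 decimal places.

Seller: CAD 151001.84; buyer: CAD 4735.29

DAP: the seller bears all costs to the named destination except import duty and clearance.
Seller's account: goods 140935.99 + origin terminal 191.60 + freight 7406.78 + insurance 395.25 + destination terminal 337.41 + delivery 1734.81 = 151001.84
Buyer's account: brokerage 496.37 + duty 4238.92 = 4735.29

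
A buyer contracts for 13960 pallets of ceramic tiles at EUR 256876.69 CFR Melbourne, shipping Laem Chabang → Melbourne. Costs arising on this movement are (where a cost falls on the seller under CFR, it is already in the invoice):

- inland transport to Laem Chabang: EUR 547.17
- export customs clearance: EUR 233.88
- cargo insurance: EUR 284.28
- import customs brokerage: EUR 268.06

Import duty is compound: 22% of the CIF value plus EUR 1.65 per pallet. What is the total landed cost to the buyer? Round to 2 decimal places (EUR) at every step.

Total landed cost: EUR 337038.44

CFR: the seller pays costs through ocean freight to the destination port, but not insurance.
Already in the invoice (seller's account under CFR): inland to port, export clearance — exclude.
CIF value = CFR price + insurance = 256876.69 + 284.28 = 257160.97
Ad valorem component: 257160.97 × 22% = 56575.41
Specific component: 13960 × 1.65 = 23034.00
Import duty = 56575.41 + 23034.00 = 79609.41
Buyer bears: insurance 284.28 + brokerage 268.06 + duty 79609.41 = 80161.75
Landed cost = invoice 256876.69 + 80161.75 = 337038.44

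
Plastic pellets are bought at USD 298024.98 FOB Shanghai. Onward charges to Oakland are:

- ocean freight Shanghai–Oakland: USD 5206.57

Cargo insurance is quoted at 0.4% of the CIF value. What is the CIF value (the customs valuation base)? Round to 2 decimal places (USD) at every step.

CIF value: USD 304449.35

Let C be the CIF value. C = FOB price + freight + 0.4% × C
C − 0.4% × C = 298024.98 + 5206.57
0.996 × C = 303231.55
C = 303231.55 / 0.996 = 304449.35
Insurance premium = 0.4% × 304449.35 = 1217.80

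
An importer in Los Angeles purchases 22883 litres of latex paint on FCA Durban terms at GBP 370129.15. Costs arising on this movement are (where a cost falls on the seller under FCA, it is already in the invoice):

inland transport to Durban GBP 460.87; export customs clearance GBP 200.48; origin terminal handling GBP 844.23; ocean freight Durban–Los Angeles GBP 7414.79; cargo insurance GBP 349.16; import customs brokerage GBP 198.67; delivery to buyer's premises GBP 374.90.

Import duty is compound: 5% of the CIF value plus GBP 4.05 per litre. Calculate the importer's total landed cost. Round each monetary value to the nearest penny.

Total landed cost: GBP 490923.92

FCA: the seller delivers export-cleared goods to the carrier; the buyer bears costs from that point.
Already in the invoice (seller's account under FCA): inland to port, export clearance — exclude.
CIF value = FCA price + origin terminal + freight + insurance = 370129.15 + 844.23 + 7414.79 + 349.16 = 378737.33
Ad valorem component: 378737.33 × 5% = 18936.87
Specific component: 22883 × 4.05 = 92676.15
Import duty = 18936.87 + 92676.15 = 111613.02
Buyer bears: origin terminal 844.23 + freight 7414.79 + insurance 349.16 + brokerage 198.67 + delivery 374.90 + duty 111613.02 = 120794.77
Landed cost = invoice 370129.15 + 120794.77 = 490923.92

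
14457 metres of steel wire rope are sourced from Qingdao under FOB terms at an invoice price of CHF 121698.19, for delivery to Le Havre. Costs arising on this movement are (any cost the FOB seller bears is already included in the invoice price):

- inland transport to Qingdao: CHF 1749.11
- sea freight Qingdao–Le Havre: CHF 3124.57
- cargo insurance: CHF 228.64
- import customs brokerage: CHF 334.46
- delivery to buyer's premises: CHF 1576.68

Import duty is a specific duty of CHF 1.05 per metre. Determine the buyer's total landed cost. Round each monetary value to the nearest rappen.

FOB: the seller bears costs until goods are on board at the origin port; the buyer bears freight, insurance and all costs thereafter.
Already in the invoice (seller's account under FOB): inland to port — exclude.
CIF value = FOB price + freight + insurance = 121698.19 + 3124.57 + 228.64 = 125051.40
Import duty = 14457 × 1.05 = 15179.85
Buyer bears: freight 3124.57 + insurance 228.64 + brokerage 334.46 + delivery 1576.68 + duty 15179.85 = 20444.20
Landed cost = invoice 121698.19 + 20444.20 = 142142.39

Total landed cost: CHF 142142.39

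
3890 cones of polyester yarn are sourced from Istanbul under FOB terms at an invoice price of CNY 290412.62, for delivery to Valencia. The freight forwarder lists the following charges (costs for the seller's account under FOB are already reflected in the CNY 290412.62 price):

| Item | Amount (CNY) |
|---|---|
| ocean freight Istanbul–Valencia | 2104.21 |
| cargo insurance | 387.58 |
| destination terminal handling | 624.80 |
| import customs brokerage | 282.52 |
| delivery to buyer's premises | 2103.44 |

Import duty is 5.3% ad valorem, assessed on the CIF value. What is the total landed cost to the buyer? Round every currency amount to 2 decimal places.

FOB: the seller bears costs until goods are on board at the origin port; the buyer bears freight, insurance and all costs thereafter.
CIF value = FOB price + freight + insurance = 290412.62 + 2104.21 + 387.58 = 292904.41
Import duty = 292904.41 × 5.3% = 15523.93
Buyer bears: freight 2104.21 + insurance 387.58 + destination terminal 624.80 + brokerage 282.52 + delivery 2103.44 + duty 15523.93 = 21026.48
Landed cost = invoice 290412.62 + 21026.48 = 311439.10

Total landed cost: CNY 311439.10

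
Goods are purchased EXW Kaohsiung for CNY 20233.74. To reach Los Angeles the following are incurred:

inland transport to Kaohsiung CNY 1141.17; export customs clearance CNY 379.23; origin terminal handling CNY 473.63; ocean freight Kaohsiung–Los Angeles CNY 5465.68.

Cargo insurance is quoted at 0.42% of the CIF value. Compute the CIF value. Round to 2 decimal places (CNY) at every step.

Let C be the CIF value. C = EXW price + pre-shipment costs + freight + 0.42% × C
C − 0.42% × C = 20233.74 + 1141.17 + 379.23 + 473.63 + 5465.68
0.9958 × C = 27693.45
C = 27693.45 / 0.9958 = 27810.25
Insurance premium = 0.42% × 27810.25 = 116.80

CIF value: CNY 27810.25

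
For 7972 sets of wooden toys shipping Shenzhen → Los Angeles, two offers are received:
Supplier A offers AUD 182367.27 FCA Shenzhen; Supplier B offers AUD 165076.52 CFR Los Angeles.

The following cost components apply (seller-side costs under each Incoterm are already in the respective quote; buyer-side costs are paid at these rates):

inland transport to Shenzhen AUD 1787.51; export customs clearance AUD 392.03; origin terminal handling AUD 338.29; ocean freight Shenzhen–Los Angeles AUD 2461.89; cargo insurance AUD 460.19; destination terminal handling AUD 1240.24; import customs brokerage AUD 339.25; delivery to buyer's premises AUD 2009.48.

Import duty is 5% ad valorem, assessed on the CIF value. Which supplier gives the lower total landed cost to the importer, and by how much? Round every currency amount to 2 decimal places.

Supplier A (FCA):
CIF value = FCA price + origin terminal + freight + insurance = 182367.27 + 338.29 + 2461.89 + 460.19 = 185627.64
Import duty = 185627.64 × 5% = 9281.38
Buyer bears (A): 338.29 + 2461.89 + 460.19 + 1240.24 + 339.25 + 2009.48 = 6849.34
Landed cost (A) = invoice 182367.27 + 6849.34 + duty 9281.38 = 198497.99
Supplier B (CFR):
CIF value = CFR price + insurance = 165076.52 + 460.19 = 165536.71
Import duty = 165536.71 × 5% = 8276.84
Buyer bears (B): 460.19 + 1240.24 + 339.25 + 2009.48 = 4049.16
Landed cost (B) = invoice 165076.52 + 4049.16 + duty 8276.84 = 177402.52
Difference = |198497.99 − 177402.52| = 21095.47

Supplier B is cheaper by AUD 21095.47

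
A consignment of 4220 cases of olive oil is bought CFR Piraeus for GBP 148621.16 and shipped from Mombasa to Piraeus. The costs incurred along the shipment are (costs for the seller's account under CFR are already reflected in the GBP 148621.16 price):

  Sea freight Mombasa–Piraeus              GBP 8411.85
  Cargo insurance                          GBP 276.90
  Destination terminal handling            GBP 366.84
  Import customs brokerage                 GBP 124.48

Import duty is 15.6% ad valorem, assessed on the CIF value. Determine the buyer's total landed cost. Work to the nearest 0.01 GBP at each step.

Total landed cost: GBP 172617.48

CFR: the seller pays costs through ocean freight to the destination port, but not insurance.
Already in the invoice (seller's account under CFR): freight — exclude.
CIF value = CFR price + insurance = 148621.16 + 276.90 = 148898.06
Import duty = 148898.06 × 15.6% = 23228.10
Buyer bears: insurance 276.90 + destination terminal 366.84 + brokerage 124.48 + duty 23228.10 = 23996.32
Landed cost = invoice 148621.16 + 23996.32 = 172617.48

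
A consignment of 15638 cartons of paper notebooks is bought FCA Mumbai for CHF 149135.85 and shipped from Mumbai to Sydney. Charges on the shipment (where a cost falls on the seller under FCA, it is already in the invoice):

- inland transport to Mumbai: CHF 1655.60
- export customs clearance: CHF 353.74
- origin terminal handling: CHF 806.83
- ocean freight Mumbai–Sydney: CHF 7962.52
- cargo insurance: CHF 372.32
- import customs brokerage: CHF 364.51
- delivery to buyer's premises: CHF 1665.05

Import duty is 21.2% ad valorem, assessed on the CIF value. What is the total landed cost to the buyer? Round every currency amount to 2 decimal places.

Total landed cost: CHF 193861.91

FCA: the seller delivers export-cleared goods to the carrier; the buyer bears costs from that point.
Already in the invoice (seller's account under FCA): inland to port, export clearance — exclude.
CIF value = FCA price + origin terminal + freight + insurance = 149135.85 + 806.83 + 7962.52 + 372.32 = 158277.52
Import duty = 158277.52 × 21.2% = 33554.83
Buyer bears: origin terminal 806.83 + freight 7962.52 + insurance 372.32 + brokerage 364.51 + delivery 1665.05 + duty 33554.83 = 44726.06
Landed cost = invoice 149135.85 + 44726.06 = 193861.91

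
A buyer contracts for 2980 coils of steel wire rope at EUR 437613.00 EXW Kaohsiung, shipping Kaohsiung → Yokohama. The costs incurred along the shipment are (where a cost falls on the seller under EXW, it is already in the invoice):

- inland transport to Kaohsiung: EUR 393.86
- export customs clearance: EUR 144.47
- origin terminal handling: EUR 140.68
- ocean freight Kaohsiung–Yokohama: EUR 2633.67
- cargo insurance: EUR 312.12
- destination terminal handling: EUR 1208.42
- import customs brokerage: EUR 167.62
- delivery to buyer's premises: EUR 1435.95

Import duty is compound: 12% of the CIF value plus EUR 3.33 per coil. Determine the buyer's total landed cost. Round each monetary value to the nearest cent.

Total landed cost: EUR 506921.73

EXW: the seller makes goods available at their premises; the buyer bears all onward costs.
CIF value = EXW price + inland to port + export clearance + origin terminal + freight + insurance = 437613.00 + 393.86 + 144.47 + 140.68 + 2633.67 + 312.12 = 441237.80
Ad valorem component: 441237.80 × 12% = 52948.54
Specific component: 2980 × 3.33 = 9923.40
Import duty = 52948.54 + 9923.40 = 62871.94
Buyer bears: inland to port 393.86 + export clearance 144.47 + origin terminal 140.68 + freight 2633.67 + insurance 312.12 + destination terminal 1208.42 + brokerage 167.62 + delivery 1435.95 + duty 62871.94 = 69308.73
Landed cost = invoice 437613.00 + 69308.73 = 506921.73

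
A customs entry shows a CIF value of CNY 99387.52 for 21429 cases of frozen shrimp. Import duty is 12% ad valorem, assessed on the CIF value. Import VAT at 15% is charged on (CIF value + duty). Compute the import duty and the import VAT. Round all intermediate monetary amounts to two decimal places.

Import duty: CNY 11926.50; import VAT: CNY 16697.10

Import duty = 99387.52 × 12% = 11926.50
VAT base = CIF + duty = 99387.52 + 11926.50 = 111314.02
Import VAT = 111314.02 × 15% = 16697.10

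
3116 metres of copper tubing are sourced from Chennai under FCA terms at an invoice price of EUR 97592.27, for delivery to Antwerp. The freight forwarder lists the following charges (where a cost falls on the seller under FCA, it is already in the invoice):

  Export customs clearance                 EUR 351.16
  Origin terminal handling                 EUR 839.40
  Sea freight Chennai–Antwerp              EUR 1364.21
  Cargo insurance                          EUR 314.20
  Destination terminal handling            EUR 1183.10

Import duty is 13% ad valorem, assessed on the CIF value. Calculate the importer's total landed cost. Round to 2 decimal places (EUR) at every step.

FCA: the seller delivers export-cleared goods to the carrier; the buyer bears costs from that point.
Already in the invoice (seller's account under FCA): export clearance — exclude.
CIF value = FCA price + origin terminal + freight + insurance = 97592.27 + 839.40 + 1364.21 + 314.20 = 100110.08
Import duty = 100110.08 × 13% = 13014.31
Buyer bears: origin terminal 839.40 + freight 1364.21 + insurance 314.20 + destination terminal 1183.10 + duty 13014.31 = 16715.22
Landed cost = invoice 97592.27 + 16715.22 = 114307.49

Total landed cost: EUR 114307.49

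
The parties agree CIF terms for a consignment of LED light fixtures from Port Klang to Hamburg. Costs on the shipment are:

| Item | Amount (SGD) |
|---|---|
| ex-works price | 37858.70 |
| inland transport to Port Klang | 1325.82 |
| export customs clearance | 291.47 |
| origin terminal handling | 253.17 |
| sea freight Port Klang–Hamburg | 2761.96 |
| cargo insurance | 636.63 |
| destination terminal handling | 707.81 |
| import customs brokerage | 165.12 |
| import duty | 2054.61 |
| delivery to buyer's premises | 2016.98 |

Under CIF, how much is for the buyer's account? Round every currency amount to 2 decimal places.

Buyer's account: SGD 4944.52

CIF: the seller pays costs through ocean freight and marine insurance to the destination port.
Seller's account: goods 37858.70 + inland to port 1325.82 + export clearance 291.47 + origin terminal 253.17 + freight 2761.96 + insurance 636.63 = 43127.75
Buyer's account: destination terminal 707.81 + brokerage 165.12 + duty 2054.61 + delivery 2016.98 = 4944.52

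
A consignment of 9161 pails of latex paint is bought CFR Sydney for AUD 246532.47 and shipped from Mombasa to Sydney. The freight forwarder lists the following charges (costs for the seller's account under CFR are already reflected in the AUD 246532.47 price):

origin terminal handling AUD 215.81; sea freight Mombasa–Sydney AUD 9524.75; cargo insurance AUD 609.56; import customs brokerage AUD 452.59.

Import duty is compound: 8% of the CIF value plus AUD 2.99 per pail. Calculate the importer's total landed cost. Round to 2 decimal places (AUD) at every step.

CFR: the seller pays costs through ocean freight to the destination port, but not insurance.
Already in the invoice (seller's account under CFR): origin terminal, freight — exclude.
CIF value = CFR price + insurance = 246532.47 + 609.56 = 247142.03
Ad valorem component: 247142.03 × 8% = 19771.36
Specific component: 9161 × 2.99 = 27391.39
Import duty = 19771.36 + 27391.39 = 47162.75
Buyer bears: insurance 609.56 + brokerage 452.59 + duty 47162.75 = 48224.90
Landed cost = invoice 246532.47 + 48224.90 = 294757.37

Total landed cost: AUD 294757.37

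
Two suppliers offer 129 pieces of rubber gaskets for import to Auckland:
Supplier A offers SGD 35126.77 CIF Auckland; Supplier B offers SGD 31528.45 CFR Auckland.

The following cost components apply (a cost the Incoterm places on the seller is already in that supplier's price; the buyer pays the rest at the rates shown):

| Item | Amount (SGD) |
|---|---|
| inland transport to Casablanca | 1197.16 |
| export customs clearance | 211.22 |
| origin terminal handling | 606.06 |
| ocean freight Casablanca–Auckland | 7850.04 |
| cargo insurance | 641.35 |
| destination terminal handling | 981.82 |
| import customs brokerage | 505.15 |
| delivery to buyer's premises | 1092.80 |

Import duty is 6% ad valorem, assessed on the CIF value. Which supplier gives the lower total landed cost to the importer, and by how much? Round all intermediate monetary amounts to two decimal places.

Supplier A (CIF):
The CIF price already equals the CIF value: 35126.77
Import duty = 35126.77 × 6% = 2107.61
Buyer bears (A): 981.82 + 505.15 + 1092.80 = 2579.77
Landed cost (A) = invoice 35126.77 + 2579.77 + duty 2107.61 = 39814.15
Supplier B (CFR):
CIF value = CFR price + insurance = 31528.45 + 641.35 = 32169.80
Import duty = 32169.80 × 6% = 1930.19
Buyer bears (B): 641.35 + 981.82 + 505.15 + 1092.80 = 3221.12
Landed cost (B) = invoice 31528.45 + 3221.12 + duty 1930.19 = 36679.76
Difference = |39814.15 − 36679.76| = 3134.39

Supplier B is cheaper by SGD 3134.39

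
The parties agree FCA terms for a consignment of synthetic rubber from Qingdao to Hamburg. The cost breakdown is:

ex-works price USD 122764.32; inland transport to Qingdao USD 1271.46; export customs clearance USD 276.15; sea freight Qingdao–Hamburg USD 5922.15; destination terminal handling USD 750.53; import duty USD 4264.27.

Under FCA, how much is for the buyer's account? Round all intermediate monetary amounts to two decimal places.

FCA: the seller delivers export-cleared goods to the carrier; the buyer bears costs from that point.
Seller's account: goods 122764.32 + inland to port 1271.46 + export clearance 276.15 = 124311.93
Buyer's account: freight 5922.15 + destination terminal 750.53 + duty 4264.27 = 10936.95

Buyer's account: USD 10936.95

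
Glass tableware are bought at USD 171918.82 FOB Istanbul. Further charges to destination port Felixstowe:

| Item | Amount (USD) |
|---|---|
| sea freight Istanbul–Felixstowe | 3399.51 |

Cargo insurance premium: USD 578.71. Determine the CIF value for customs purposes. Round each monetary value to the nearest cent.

CIF = FOB price + freight + insurance
CIF = 171918.82 + 3399.51 + 578.71 = 175897.04

CIF value: USD 175897.04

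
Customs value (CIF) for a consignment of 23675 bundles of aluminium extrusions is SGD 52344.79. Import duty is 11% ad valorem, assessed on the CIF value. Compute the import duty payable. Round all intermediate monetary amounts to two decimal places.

Import duty = 52344.79 × 11% = 5757.93

Import duty: SGD 5757.93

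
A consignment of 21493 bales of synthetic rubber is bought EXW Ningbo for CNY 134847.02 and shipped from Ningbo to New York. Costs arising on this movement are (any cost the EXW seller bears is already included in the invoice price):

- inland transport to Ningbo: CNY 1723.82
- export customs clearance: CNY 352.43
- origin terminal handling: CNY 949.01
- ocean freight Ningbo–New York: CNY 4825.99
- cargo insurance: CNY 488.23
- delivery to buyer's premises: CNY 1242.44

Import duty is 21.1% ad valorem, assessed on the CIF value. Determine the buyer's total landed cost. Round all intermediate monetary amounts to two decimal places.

EXW: the seller makes goods available at their premises; the buyer bears all onward costs.
CIF value = EXW price + inland to port + export clearance + origin terminal + freight + insurance = 134847.02 + 1723.82 + 352.43 + 949.01 + 4825.99 + 488.23 = 143186.50
Import duty = 143186.50 × 21.1% = 30212.35
Buyer bears: inland to port 1723.82 + export clearance 352.43 + origin terminal 949.01 + freight 4825.99 + insurance 488.23 + delivery 1242.44 + duty 30212.35 = 39794.27
Landed cost = invoice 134847.02 + 39794.27 = 174641.29

Total landed cost: CNY 174641.29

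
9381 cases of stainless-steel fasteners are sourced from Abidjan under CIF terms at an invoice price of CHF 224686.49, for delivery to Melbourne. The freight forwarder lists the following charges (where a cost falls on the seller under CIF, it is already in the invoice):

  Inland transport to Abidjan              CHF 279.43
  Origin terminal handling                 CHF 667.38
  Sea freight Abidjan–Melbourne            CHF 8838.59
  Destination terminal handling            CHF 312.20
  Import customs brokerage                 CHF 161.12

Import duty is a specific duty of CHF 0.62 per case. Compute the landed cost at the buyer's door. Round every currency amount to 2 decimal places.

CIF: the seller pays costs through ocean freight and marine insurance to the destination port.
Already in the invoice (seller's account under CIF): inland to port, origin terminal, freight — exclude.
The CIF price already equals the CIF value: 224686.49
Import duty = 9381 × 0.62 = 5816.22
Buyer bears: destination terminal 312.20 + brokerage 161.12 + duty 5816.22 = 6289.54
Landed cost = invoice 224686.49 + 6289.54 = 230976.03

Total landed cost: CHF 230976.03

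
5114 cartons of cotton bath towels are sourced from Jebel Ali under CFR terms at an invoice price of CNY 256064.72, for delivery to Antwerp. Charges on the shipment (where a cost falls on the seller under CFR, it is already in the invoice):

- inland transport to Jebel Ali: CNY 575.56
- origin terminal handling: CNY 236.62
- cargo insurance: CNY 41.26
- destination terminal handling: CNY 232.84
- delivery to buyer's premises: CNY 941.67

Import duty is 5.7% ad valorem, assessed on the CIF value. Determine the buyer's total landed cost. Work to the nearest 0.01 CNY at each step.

CFR: the seller pays costs through ocean freight to the destination port, but not insurance.
Already in the invoice (seller's account under CFR): inland to port, origin terminal — exclude.
CIF value = CFR price + insurance = 256064.72 + 41.26 = 256105.98
Import duty = 256105.98 × 5.7% = 14598.04
Buyer bears: insurance 41.26 + destination terminal 232.84 + delivery 941.67 + duty 14598.04 = 15813.81
Landed cost = invoice 256064.72 + 15813.81 = 271878.53

Total landed cost: CNY 271878.53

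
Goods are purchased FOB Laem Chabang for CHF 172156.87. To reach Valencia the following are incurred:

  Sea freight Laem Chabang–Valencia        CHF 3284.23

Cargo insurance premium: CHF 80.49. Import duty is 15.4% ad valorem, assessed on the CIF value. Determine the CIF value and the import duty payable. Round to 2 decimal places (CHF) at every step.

CIF = FOB price + freight + insurance
CIF = 172156.87 + 3284.23 + 80.49 = 175521.59
Import duty = 175521.59 × 15.4% = 27030.32

CIF value: CHF 175521.59; import duty: CHF 27030.32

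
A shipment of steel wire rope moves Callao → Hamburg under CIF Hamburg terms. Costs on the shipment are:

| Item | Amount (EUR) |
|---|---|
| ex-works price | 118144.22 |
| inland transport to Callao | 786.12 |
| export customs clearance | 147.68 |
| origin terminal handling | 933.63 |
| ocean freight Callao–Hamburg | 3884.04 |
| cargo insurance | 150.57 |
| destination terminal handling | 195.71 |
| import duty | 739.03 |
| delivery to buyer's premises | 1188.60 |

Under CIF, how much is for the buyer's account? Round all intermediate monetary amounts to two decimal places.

CIF: the seller pays costs through ocean freight and marine insurance to the destination port.
Seller's account: goods 118144.22 + inland to port 786.12 + export clearance 147.68 + origin terminal 933.63 + freight 3884.04 + insurance 150.57 = 124046.26
Buyer's account: destination terminal 195.71 + duty 739.03 + delivery 1188.60 = 2123.34

Buyer's account: EUR 2123.34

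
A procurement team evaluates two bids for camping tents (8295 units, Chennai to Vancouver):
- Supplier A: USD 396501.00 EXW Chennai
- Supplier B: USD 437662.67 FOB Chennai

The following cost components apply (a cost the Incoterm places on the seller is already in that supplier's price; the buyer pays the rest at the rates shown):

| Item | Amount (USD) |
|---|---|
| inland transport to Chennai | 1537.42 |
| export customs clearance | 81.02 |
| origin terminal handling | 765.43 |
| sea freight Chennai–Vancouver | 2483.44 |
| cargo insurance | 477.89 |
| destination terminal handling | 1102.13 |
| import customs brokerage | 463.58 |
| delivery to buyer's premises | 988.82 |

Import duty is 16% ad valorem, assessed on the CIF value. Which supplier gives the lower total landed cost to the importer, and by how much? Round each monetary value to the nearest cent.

Supplier A (EXW):
CIF value = EXW price + inland to port + export clearance + origin terminal + freight + insurance = 396501.00 + 1537.42 + 81.02 + 765.43 + 2483.44 + 477.89 = 401846.20
Import duty = 401846.20 × 16% = 64295.39
Buyer bears (A): 1537.42 + 81.02 + 765.43 + 2483.44 + 477.89 + 1102.13 + 463.58 + 988.82 = 7899.73
Landed cost (A) = invoice 396501.00 + 7899.73 + duty 64295.39 = 468696.12
Supplier B (FOB):
CIF value = FOB price + freight + insurance = 437662.67 + 2483.44 + 477.89 = 440624.00
Import duty = 440624.00 × 16% = 70499.84
Buyer bears (B): 2483.44 + 477.89 + 1102.13 + 463.58 + 988.82 = 5515.86
Landed cost (B) = invoice 437662.67 + 5515.86 + duty 70499.84 = 513678.37
Difference = |468696.12 − 513678.37| = 44982.25

Supplier A is cheaper by USD 44982.25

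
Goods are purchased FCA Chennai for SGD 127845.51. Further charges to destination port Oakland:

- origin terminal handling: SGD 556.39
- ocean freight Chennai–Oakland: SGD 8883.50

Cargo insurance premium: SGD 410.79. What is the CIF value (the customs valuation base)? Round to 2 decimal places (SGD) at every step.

CIF value: SGD 137696.19

CIF = FCA price + pre-shipment costs + freight + insurance
CIF = 127845.51 + 556.39 + 8883.50 + 410.79 = 137696.19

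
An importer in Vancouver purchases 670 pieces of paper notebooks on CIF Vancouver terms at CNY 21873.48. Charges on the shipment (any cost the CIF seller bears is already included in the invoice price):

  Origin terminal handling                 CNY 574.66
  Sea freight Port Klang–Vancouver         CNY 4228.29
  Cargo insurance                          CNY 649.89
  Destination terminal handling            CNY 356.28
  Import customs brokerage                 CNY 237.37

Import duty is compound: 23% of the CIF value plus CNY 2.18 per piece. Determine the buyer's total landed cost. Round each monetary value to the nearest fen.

CIF: the seller pays costs through ocean freight and marine insurance to the destination port.
Already in the invoice (seller's account under CIF): origin terminal, freight, insurance — exclude.
The CIF price already equals the CIF value: 21873.48
Ad valorem component: 21873.48 × 23% = 5030.90
Specific component: 670 × 2.18 = 1460.60
Import duty = 5030.90 + 1460.60 = 6491.50
Buyer bears: destination terminal 356.28 + brokerage 237.37 + duty 6491.50 = 7085.15
Landed cost = invoice 21873.48 + 7085.15 = 28958.63

Total landed cost: CNY 28958.63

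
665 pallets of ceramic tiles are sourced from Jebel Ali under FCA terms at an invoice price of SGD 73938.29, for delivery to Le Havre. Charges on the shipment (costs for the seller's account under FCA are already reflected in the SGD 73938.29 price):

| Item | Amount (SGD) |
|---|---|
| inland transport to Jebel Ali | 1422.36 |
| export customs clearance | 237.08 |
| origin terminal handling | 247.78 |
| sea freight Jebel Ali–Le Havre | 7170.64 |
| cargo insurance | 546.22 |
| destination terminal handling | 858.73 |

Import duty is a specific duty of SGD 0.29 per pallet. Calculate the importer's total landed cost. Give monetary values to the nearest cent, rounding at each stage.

FCA: the seller delivers export-cleared goods to the carrier; the buyer bears costs from that point.
Already in the invoice (seller's account under FCA): inland to port, export clearance — exclude.
CIF value = FCA price + origin terminal + freight + insurance = 73938.29 + 247.78 + 7170.64 + 546.22 = 81902.93
Import duty = 665 × 0.29 = 192.85
Buyer bears: origin terminal 247.78 + freight 7170.64 + insurance 546.22 + destination terminal 858.73 + duty 192.85 = 9016.22
Landed cost = invoice 73938.29 + 9016.22 = 82954.51

Total landed cost: SGD 82954.51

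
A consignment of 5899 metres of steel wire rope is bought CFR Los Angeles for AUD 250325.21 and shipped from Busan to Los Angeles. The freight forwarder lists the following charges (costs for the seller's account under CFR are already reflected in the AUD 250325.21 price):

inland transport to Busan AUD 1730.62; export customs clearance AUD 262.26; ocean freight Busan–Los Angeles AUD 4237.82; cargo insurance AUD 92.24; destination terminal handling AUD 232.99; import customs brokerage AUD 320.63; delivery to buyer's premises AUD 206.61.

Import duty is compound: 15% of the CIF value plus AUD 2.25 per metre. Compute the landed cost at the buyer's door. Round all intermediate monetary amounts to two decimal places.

CFR: the seller pays costs through ocean freight to the destination port, but not insurance.
Already in the invoice (seller's account under CFR): inland to port, export clearance, freight — exclude.
CIF value = CFR price + insurance = 250325.21 + 92.24 = 250417.45
Ad valorem component: 250417.45 × 15% = 37562.62
Specific component: 5899 × 2.25 = 13272.75
Import duty = 37562.62 + 13272.75 = 50835.37
Buyer bears: insurance 92.24 + destination terminal 232.99 + brokerage 320.63 + delivery 206.61 + duty 50835.37 = 51687.84
Landed cost = invoice 250325.21 + 51687.84 = 302013.05

Total landed cost: AUD 302013.05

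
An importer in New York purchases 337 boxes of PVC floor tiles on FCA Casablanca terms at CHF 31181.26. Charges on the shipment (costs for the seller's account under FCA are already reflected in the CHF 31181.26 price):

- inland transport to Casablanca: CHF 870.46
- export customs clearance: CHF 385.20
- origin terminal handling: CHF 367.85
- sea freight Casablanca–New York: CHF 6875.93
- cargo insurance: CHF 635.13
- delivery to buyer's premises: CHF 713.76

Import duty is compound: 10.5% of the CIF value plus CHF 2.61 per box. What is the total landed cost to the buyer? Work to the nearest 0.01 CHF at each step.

FCA: the seller delivers export-cleared goods to the carrier; the buyer bears costs from that point.
Already in the invoice (seller's account under FCA): inland to port, export clearance — exclude.
CIF value = FCA price + origin terminal + freight + insurance = 31181.26 + 367.85 + 6875.93 + 635.13 = 39060.17
Ad valorem component: 39060.17 × 10.5% = 4101.32
Specific component: 337 × 2.61 = 879.57
Import duty = 4101.32 + 879.57 = 4980.89
Buyer bears: origin terminal 367.85 + freight 6875.93 + insurance 635.13 + delivery 713.76 + duty 4980.89 = 13573.56
Landed cost = invoice 31181.26 + 13573.56 = 44754.82

Total landed cost: CHF 44754.82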